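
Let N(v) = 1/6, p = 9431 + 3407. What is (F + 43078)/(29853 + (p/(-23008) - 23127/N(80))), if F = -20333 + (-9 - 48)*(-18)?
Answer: -273461584/1252895555 ≈ -0.21826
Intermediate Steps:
p = 12838
N(v) = ⅙
F = -19307 (F = -20333 - 57*(-18) = -20333 + 1026 = -19307)
(F + 43078)/(29853 + (p/(-23008) - 23127/N(80))) = (-19307 + 43078)/(29853 + (12838/(-23008) - 23127/⅙)) = 23771/(29853 + (12838*(-1/23008) - 23127*6)) = 23771/(29853 + (-6419/11504 - 138762)) = 23771/(29853 - 1596324467/11504) = 23771/(-1252895555/11504) = 23771*(-11504/1252895555) = -273461584/1252895555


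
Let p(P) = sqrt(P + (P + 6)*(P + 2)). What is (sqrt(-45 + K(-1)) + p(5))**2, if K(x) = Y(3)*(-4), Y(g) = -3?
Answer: 49 + 2*I*sqrt(2706) ≈ 49.0 + 104.04*I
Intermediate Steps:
K(x) = 12 (K(x) = -3*(-4) = 12)
p(P) = sqrt(P + (2 + P)*(6 + P)) (p(P) = sqrt(P + (6 + P)*(2 + P)) = sqrt(P + (2 + P)*(6 + P)))
(sqrt(-45 + K(-1)) + p(5))**2 = (sqrt(-45 + 12) + sqrt(12 + 5**2 + 9*5))**2 = (sqrt(-33) + sqrt(12 + 25 + 45))**2 = (I*sqrt(33) + sqrt(82))**2 = (sqrt(82) + I*sqrt(33))**2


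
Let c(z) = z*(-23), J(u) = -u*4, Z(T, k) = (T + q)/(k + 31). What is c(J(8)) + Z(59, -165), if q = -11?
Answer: 49288/67 ≈ 735.64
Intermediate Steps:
Z(T, k) = (-11 + T)/(31 + k) (Z(T, k) = (T - 11)/(k + 31) = (-11 + T)/(31 + k))
J(u) = -4*u
c(z) = -23*z
c(J(8)) + Z(59, -165) = -(-92)*8 + (-11 + 59)/(31 - 165) = -23*(-32) + 48/(-134) = 736 - 1/134*48 = 736 - 24/67 = 49288/67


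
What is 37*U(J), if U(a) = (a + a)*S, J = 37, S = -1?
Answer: -2738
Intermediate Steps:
U(a) = -2*a (U(a) = (a + a)*(-1) = (2*a)*(-1) = -2*a)
37*U(J) = 37*(-2*37) = 37*(-74) = -2738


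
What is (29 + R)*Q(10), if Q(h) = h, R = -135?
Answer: -1060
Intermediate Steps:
(29 + R)*Q(10) = (29 - 135)*10 = -106*10 = -1060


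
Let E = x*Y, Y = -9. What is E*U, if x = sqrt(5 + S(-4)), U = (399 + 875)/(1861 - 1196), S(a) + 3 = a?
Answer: -1638*I*sqrt(2)/95 ≈ -24.384*I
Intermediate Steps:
S(a) = -3 + a
U = 182/95 (U = 1274/665 = 1274*(1/665) = 182/95 ≈ 1.9158)
x = I*sqrt(2) (x = sqrt(5 + (-3 - 4)) = sqrt(5 - 7) = sqrt(-2) = I*sqrt(2) ≈ 1.4142*I)
E = -9*I*sqrt(2) (E = (I*sqrt(2))*(-9) = -9*I*sqrt(2) ≈ -12.728*I)
E*U = -9*I*sqrt(2)*(182/95) = -1638*I*sqrt(2)/95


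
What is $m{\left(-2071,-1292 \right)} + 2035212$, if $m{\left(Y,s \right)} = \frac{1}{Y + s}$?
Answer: $\frac{6844417955}{3363} \approx 2.0352 \cdot 10^{6}$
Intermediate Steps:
$m{\left(-2071,-1292 \right)} + 2035212 = \frac{1}{-2071 - 1292} + 2035212 = \frac{1}{-3363} + 2035212 = - \frac{1}{3363} + 2035212 = \frac{6844417955}{3363}$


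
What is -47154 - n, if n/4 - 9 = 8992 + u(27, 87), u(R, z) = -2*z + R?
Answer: -82570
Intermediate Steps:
u(R, z) = R - 2*z
n = 35416 (n = 36 + 4*(8992 + (27 - 2*87)) = 36 + 4*(8992 + (27 - 174)) = 36 + 4*(8992 - 147) = 36 + 4*8845 = 36 + 35380 = 35416)
-47154 - n = -47154 - 1*35416 = -47154 - 35416 = -82570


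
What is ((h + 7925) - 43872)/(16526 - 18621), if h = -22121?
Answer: 58068/2095 ≈ 27.717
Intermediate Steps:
((h + 7925) - 43872)/(16526 - 18621) = ((-22121 + 7925) - 43872)/(16526 - 18621) = (-14196 - 43872)/(-2095) = -58068*(-1/2095) = 58068/2095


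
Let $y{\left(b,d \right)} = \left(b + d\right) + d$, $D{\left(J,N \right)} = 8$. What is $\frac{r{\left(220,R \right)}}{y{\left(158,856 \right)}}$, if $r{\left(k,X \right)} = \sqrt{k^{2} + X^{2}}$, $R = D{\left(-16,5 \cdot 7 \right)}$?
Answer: $\frac{2 \sqrt{3029}}{935} \approx 0.11772$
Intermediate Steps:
$y{\left(b,d \right)} = b + 2 d$
$R = 8$
$r{\left(k,X \right)} = \sqrt{X^{2} + k^{2}}$
$\frac{r{\left(220,R \right)}}{y{\left(158,856 \right)}} = \frac{\sqrt{8^{2} + 220^{2}}}{158 + 2 \cdot 856} = \frac{\sqrt{64 + 48400}}{158 + 1712} = \frac{\sqrt{48464}}{1870} = 4 \sqrt{3029} \cdot \frac{1}{1870} = \frac{2 \sqrt{3029}}{935}$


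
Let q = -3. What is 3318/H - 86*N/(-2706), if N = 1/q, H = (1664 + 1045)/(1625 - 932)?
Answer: 148143533/174537 ≈ 848.78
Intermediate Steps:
H = 43/11 (H = 2709/693 = 2709*(1/693) = 43/11 ≈ 3.9091)
N = -⅓ (N = 1/(-3) = -⅓ ≈ -0.33333)
3318/H - 86*N/(-2706) = 3318/(43/11) - 86*(-⅓)/(-2706) = 3318*(11/43) + (86/3)*(-1/2706) = 36498/43 - 43/4059 = 148143533/174537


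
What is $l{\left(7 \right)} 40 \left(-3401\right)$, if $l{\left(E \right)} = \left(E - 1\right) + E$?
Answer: $-1768520$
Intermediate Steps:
$l{\left(E \right)} = -1 + 2 E$ ($l{\left(E \right)} = \left(-1 + E\right) + E = -1 + 2 E$)
$l{\left(7 \right)} 40 \left(-3401\right) = \left(-1 + 2 \cdot 7\right) 40 \left(-3401\right) = \left(-1 + 14\right) \left(-136040\right) = 13 \left(-136040\right) = -1768520$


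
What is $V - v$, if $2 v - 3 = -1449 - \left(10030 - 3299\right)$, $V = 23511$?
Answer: $\frac{55199}{2} \approx 27600.0$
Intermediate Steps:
$v = - \frac{8177}{2}$ ($v = \frac{3}{2} + \frac{-1449 - \left(10030 - 3299\right)}{2} = \frac{3}{2} + \frac{-1449 - 6731}{2} = \frac{3}{2} + \frac{1}{2} \left(-8180\right) = \frac{3}{2} - 4090 = - \frac{8177}{2} \approx -4088.5$)
$V - v = 23511 - - \frac{8177}{2} = 23511 + \frac{8177}{2} = \frac{55199}{2}$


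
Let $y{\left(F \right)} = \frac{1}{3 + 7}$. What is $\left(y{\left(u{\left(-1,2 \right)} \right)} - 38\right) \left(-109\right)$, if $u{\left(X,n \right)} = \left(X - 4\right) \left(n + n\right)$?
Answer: $\frac{41311}{10} \approx 4131.1$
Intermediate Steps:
$u{\left(X,n \right)} = 2 n \left(-4 + X\right)$ ($u{\left(X,n \right)} = \left(-4 + X\right) 2 n = 2 n \left(-4 + X\right)$)
$y{\left(F \right)} = \frac{1}{10}$
$\left(y{\left(u{\left(-1,2 \right)} \right)} - 38\right) \left(-109\right) = \left(\frac{1}{10} - 38\right) \left(-109\right) = \left(- \frac{379}{10}\right) \left(-109\right) = \frac{41311}{10}$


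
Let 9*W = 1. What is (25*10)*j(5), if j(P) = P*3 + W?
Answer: 34000/9 ≈ 3777.8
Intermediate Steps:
W = 1/9 (W = (1/9)*1 = 1/9 ≈ 0.11111)
j(P) = 1/9 + 3*P (j(P) = P*3 + 1/9 = 3*P + 1/9 = 1/9 + 3*P)
(25*10)*j(5) = (25*10)*(1/9 + 3*5) = 250*(1/9 + 15) = 250*(136/9) = 34000/9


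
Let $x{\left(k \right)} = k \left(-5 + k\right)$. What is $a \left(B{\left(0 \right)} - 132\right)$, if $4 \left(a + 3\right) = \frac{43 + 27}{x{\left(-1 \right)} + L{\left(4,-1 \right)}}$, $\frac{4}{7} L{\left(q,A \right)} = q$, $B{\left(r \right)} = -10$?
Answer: $\frac{3053}{13} \approx 234.85$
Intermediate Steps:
$L{\left(q,A \right)} = \frac{7 q}{4}$
$a = - \frac{43}{26}$ ($a = -3 + \frac{\left(43 + 27\right) \frac{1}{- (-5 - 1) + \frac{7}{4} \cdot 4}}{4} = -3 + \frac{70 \frac{1}{\left(-1\right) \left(-6\right) + 7}}{4} = -3 + \frac{70 \frac{1}{6 + 7}}{4} = -3 + \frac{70 \cdot \frac{1}{13}}{4} = -3 + \frac{1}{4} \cdot \frac{70}{13} = -3 + \frac{35}{26} = - \frac{43}{26} \approx -1.6538$)
$a \left(B{\left(0 \right)} - 132\right) = - \frac{43 \left(-10 - 132\right)}{26} = \left(- \frac{43}{26}\right) \left(-142\right) = \frac{3053}{13}$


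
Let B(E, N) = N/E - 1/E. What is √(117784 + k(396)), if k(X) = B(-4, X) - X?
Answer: √469157/2 ≈ 342.48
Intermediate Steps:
B(E, N) = -1/E + N/E
k(X) = ¼ - 5*X/4 (k(X) = (-1 + X)/(-4) - X = -(-1 + X)/4 - X = (¼ - X/4) - X = ¼ - 5*X/4)
√(117784 + k(396)) = √(117784 + (¼ - 5/4*396)) = √(117784 + (¼ - 495)) = √(117784 - 1979/4) = √(469157/4) = √469157/2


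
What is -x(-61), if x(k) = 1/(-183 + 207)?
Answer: -1/24 ≈ -0.041667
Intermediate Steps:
x(k) = 1/24
-x(-61) = -1*1/24 = -1/24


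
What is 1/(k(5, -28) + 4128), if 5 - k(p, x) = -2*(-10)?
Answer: 1/4113 ≈ 0.00024313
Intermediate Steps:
k(p, x) = -15 (k(p, x) = 5 - (-2)*(-10) = 5 - 1*20 = 5 - 20 = -15)
1/(k(5, -28) + 4128) = 1/(-15 + 4128) = 1/4113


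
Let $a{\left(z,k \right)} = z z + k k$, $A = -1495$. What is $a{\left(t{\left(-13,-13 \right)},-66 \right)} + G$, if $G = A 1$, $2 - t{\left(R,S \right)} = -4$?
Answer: $2897$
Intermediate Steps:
$t{\left(R,S \right)} = 6$ ($t{\left(R,S \right)} = 2 - -4 = 2 + 4 = 6$)
$G = -1495$ ($G = \left(-1495\right) 1 = -1495$)
$a{\left(z,k \right)} = k^{2} + z^{2}$ ($a{\left(z,k \right)} = z^{2} + k^{2} = k^{2} + z^{2}$)
$a{\left(t{\left(-13,-13 \right)},-66 \right)} + G = \left(\left(-66\right)^{2} + 6^{2}\right) - 1495 = \left(4356 + 36\right) - 1495 = 4392 - 1495 = 2897$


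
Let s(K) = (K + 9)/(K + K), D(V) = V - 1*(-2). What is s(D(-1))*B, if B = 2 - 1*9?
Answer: -35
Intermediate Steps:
D(V) = 2 + V (D(V) = V + 2 = 2 + V)
s(K) = (9 + K)/(2*K) (s(K) = (9 + K)/((2*K)) = (9 + K)*(1/(2*K)) = (9 + K)/(2*K))
B = -7 (B = 2 - 9 = -7)
s(D(-1))*B = ((9 + (2 - 1))/(2*(2 - 1)))*(-7) = ((½)*(9 + 1)/1)*(-7) = ((½)*1*10)*(-7) = 5*(-7) = -35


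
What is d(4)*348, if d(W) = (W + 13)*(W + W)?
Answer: 47328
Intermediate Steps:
d(W) = 2*W*(13 + W) (d(W) = (13 + W)*(2*W) = 2*W*(13 + W))
d(4)*348 = (2*4*(13 + 4))*348 = (2*4*17)*348 = 136*348 = 47328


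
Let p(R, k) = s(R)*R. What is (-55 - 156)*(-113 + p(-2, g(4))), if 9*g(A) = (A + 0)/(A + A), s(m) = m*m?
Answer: 25531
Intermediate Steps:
s(m) = m²
g(A) = 1/18 (g(A) = ((A + 0)/(A + A))/9 = (A/((2*A)))/9 = (A*(1/(2*A)))/9 = (⅑)*(½) = 1/18)
p(R, k) = R³ (p(R, k) = R²*R = R³)
(-55 - 156)*(-113 + p(-2, g(4))) = (-55 - 156)*(-113 + (-2)³) = -211*(-113 - 8) = -211*(-121) = 25531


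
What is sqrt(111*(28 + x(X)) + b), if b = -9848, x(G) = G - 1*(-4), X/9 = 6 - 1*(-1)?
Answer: sqrt(697) ≈ 26.401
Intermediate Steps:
X = 63 (X = 9*(6 - 1*(-1)) = 9*(6 + 1) = 9*7 = 63)
x(G) = 4 + G (x(G) = G + 4 = 4 + G)
sqrt(111*(28 + x(X)) + b) = sqrt(111*(28 + (4 + 63)) - 9848) = sqrt(111*(28 + 67) - 9848) = sqrt(111*95 - 9848) = sqrt(10545 - 9848) = sqrt(697)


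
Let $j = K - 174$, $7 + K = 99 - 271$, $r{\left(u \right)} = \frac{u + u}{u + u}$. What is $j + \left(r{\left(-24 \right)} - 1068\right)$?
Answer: $-1420$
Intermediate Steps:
$r{\left(u \right)} = 1$ ($r{\left(u \right)} = \frac{2 u}{2 u} = 2 u \frac{1}{2 u} = 1$)
$K = -179$ ($K = -7 + \left(99 - 271\right) = -7 - 172 = -179$)
$j = -353$ ($j = -179 - 174 = -353$)
$j + \left(r{\left(-24 \right)} - 1068\right) = -353 + \left(1 - 1068\right) = -353 - 1067 = -1420$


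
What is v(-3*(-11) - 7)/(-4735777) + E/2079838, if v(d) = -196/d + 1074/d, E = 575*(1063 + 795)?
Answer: 32886081302234/64022718266819 ≈ 0.51366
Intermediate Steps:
E = 1068350 (E = 575*1858 = 1068350)
v(d) = 878/d
v(-3*(-11) - 7)/(-4735777) + E/2079838 = (878/(-3*(-11) - 7))/(-4735777) + 1068350/2079838 = (878/(33 - 7))*(-1/4735777) + 1068350*(1/2079838) = (878/26)*(-1/4735777) + 534175/1039919 = (878*(1/26))*(-1/4735777) + 534175/1039919 = (439/13)*(-1/4735777) + 534175/1039919 = -439/61565101 + 534175/1039919 = 32886081302234/64022718266819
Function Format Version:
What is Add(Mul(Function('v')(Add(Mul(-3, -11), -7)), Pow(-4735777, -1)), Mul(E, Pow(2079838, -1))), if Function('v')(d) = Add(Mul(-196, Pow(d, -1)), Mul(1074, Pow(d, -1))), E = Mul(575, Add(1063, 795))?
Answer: Rational(32886081302234, 64022718266819) ≈ 0.51366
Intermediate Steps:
E = 1068350 (E = Mul(575, 1858) = 1068350)
Function('v')(d) = Mul(878, Pow(d, -1))
Add(Mul(Function('v')(Add(Mul(-3, -11), -7)), Pow(-4735777, -1)), Mul(E, Pow(2079838, -1))) = Add(Mul(Mul(878, Pow(Add(Mul(-3, -11), -7), -1)), Pow(-4735777, -1)), Mul(1068350, Pow(2079838, -1))) = Add(Mul(Mul(878, Pow(Add(33, -7), -1)), Rational(-1, 4735777)), Mul(1068350, Rational(1, 2079838))) = Add(Mul(Mul(878, Pow(26, -1)), Rational(-1, 4735777)), Rational(534175, 1039919)) = Add(Mul(Mul(878, Rational(1, 26)), Rational(-1, 4735777)), Rational(534175, 1039919)) = Add(Mul(Rational(439, 13), Rational(-1, 4735777)), Rational(534175, 1039919)) = Add(Rational(-439, 61565101), Rational(534175, 1039919)) = Rational(32886081302234, 64022718266819)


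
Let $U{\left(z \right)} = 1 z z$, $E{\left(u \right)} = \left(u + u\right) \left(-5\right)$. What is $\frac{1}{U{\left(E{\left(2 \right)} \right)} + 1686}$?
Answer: $\frac{1}{2086} \approx 0.00047939$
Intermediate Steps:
$E{\left(u \right)} = - 10 u$ ($E{\left(u \right)} = 2 u \left(-5\right) = - 10 u$)
$U{\left(z \right)} = z^{2}$ ($U{\left(z \right)} = z z = z^{2}$)
$\frac{1}{U{\left(E{\left(2 \right)} \right)} + 1686} = \frac{1}{\left(\left(-10\right) 2\right)^{2} + 1686} = \frac{1}{\left(-20\right)^{2} + 1686} = \frac{1}{400 + 1686} = \frac{1}{2086}$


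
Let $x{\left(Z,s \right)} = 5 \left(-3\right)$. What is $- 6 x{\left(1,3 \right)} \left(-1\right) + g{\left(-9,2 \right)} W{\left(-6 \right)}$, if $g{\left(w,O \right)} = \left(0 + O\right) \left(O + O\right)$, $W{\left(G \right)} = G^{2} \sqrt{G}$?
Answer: $-90 + 288 i \sqrt{6} \approx -90.0 + 705.45 i$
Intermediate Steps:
$W{\left(G \right)} = G^{\frac{5}{2}}$
$g{\left(w,O \right)} = 2 O^{2}$ ($g{\left(w,O \right)} = O 2 O = 2 O^{2}$)
$x{\left(Z,s \right)} = -15$
$- 6 x{\left(1,3 \right)} \left(-1\right) + g{\left(-9,2 \right)} W{\left(-6 \right)} = \left(-6\right) \left(-15\right) \left(-1\right) + 2 \cdot 2^{2} \left(-6\right)^{\frac{5}{2}} = 90 \left(-1\right) + 2 \cdot 4 \cdot 36 i \sqrt{6} = -90 + 8 \cdot 36 i \sqrt{6} = -90 + 288 i \sqrt{6}$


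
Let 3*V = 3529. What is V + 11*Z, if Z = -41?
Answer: 2176/3 ≈ 725.33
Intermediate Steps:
V = 3529/3 (V = (⅓)*3529 = 3529/3 ≈ 1176.3)
V + 11*Z = 3529/3 + 11*(-41) = 3529/3 - 451 = 2176/3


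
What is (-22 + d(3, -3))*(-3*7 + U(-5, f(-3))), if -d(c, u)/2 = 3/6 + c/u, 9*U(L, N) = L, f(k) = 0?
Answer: 1358/3 ≈ 452.67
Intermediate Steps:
U(L, N) = L/9
d(c, u) = -1 - 2*c/u (d(c, u) = -2*(3/6 + c/u) = -2*(3*(⅙) + c/u) = -2*(½ + c/u) = -1 - 2*c/u)
(-22 + d(3, -3))*(-3*7 + U(-5, f(-3))) = (-22 + (-1*(-3) - 2*3)/(-3))*(-3*7 + (⅑)*(-5)) = (-22 - (3 - 6)/3)*(-21 - 5/9) = (-22 - ⅓*(-3))*(-194/9) = (-22 + 1)*(-194/9) = -21*(-194/9) = 1358/3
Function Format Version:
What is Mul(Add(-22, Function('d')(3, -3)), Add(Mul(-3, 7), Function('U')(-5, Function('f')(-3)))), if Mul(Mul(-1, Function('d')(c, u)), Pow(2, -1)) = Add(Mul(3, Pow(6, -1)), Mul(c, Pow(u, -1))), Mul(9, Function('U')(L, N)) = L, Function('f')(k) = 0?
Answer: Rational(1358, 3) ≈ 452.67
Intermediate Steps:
Function('U')(L, N) = Mul(Rational(1, 9), L)
Function('d')(c, u) = Add(-1, Mul(-2, c, Pow(u, -1))) (Function('d')(c, u) = Mul(-2, Add(Mul(3, Pow(6, -1)), Mul(c, Pow(u, -1)))) = Mul(-2, Add(Mul(3, Rational(1, 6)), Mul(c, Pow(u, -1)))) = Mul(-2, Add(Rational(1, 2), Mul(c, Pow(u, -1)))) = Add(-1, Mul(-2, c, Pow(u, -1))))
Mul(Add(-22, Function('d')(3, -3)), Add(Mul(-3, 7), Function('U')(-5, Function('f')(-3)))) = Mul(Add(-22, Mul(Pow(-3, -1), Add(Mul(-1, -3), Mul(-2, 3)))), Add(Mul(-3, 7), Mul(Rational(1, 9), -5))) = Mul(Add(-22, Mul(Rational(-1, 3), Add(3, -6))), Add(-21, Rational(-5, 9))) = Mul(Add(-22, Mul(Rational(-1, 3), -3)), Rational(-194, 9)) = Mul(Add(-22, 1), Rational(-194, 9)) = Mul(-21, Rational(-194, 9)) = Rational(1358, 3)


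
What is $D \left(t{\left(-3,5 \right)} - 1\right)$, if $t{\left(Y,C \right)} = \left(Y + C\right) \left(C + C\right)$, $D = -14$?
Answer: $-266$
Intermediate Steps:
$t{\left(Y,C \right)} = 2 C \left(C + Y\right)$ ($t{\left(Y,C \right)} = \left(C + Y\right) 2 C = 2 C \left(C + Y\right)$)
$D \left(t{\left(-3,5 \right)} - 1\right) = - 14 \left(2 \cdot 5 \left(5 - 3\right) - 1\right) = - 14 \left(2 \cdot 5 \cdot 2 - 1\right) = - 14 \left(20 - 1\right) = \left(-14\right) 19 = -266$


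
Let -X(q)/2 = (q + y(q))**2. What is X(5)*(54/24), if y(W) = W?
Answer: -450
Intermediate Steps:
X(q) = -8*q**2 (X(q) = -2*(q + q)**2 = -2*4*q**2 = -8*q**2)
X(5)*(54/24) = (-8*5**2)*(54/24) = (-8*25)*(54*(1/24)) = -200*9/4 = -450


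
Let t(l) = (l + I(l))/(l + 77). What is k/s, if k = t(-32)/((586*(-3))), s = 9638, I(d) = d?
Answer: 16/190615545 ≈ 8.3939e-8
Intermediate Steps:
t(l) = 2*l/(77 + l) (t(l) = (l + l)/(l + 77) = (2*l)/(77 + l) = 2*l/(77 + l))
k = 32/39555 (k = (2*(-32)/(77 - 32))/((586*(-3))) = (2*(-32)/45)/(-1758) = (2*(-32)*(1/45))*(-1/1758) = -64/45*(-1/1758) = 32/39555 ≈ 0.00080900)
k/s = (32/39555)/9638 = (32/39555)*(1/9638) = 16/190615545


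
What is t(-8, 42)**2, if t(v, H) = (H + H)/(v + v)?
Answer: 441/16 ≈ 27.563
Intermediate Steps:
t(v, H) = H/v (t(v, H) = (2*H)/((2*v)) = (2*H)*(1/(2*v)) = H/v)
t(-8, 42)**2 = (42/(-8))**2 = (42*(-1/8))**2 = (-21/4)**2 = 441/16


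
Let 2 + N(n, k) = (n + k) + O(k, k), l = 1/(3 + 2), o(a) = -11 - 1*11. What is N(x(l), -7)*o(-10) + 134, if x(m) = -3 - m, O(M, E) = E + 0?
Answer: 2782/5 ≈ 556.40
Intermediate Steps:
O(M, E) = E
o(a) = -22 (o(a) = -11 - 11 = -22)
l = ⅕ (l = 1/5 = ⅕ ≈ 0.20000)
N(n, k) = -2 + n + 2*k (N(n, k) = -2 + ((n + k) + k) = -2 + ((k + n) + k) = -2 + (n + 2*k) = -2 + n + 2*k)
N(x(l), -7)*o(-10) + 134 = (-2 + (-3 - 1*⅕) + 2*(-7))*(-22) + 134 = (-2 + (-3 - ⅕) - 14)*(-22) + 134 = (-2 - 16/5 - 14)*(-22) + 134 = -96/5*(-22) + 134 = 2112/5 + 134 = 2782/5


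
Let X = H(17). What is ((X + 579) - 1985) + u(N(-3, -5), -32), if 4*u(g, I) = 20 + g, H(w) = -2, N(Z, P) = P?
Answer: -5617/4 ≈ -1404.3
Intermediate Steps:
u(g, I) = 5 + g/4 (u(g, I) = (20 + g)/4 = 5 + g/4)
X = -2
((X + 579) - 1985) + u(N(-3, -5), -32) = ((-2 + 579) - 1985) + (5 + (¼)*(-5)) = (577 - 1985) + (5 - 5/4) = -1408 + 15/4 = -5617/4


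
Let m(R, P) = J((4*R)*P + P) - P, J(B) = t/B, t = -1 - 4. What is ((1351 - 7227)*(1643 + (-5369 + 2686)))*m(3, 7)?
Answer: -301791360/7 ≈ -4.3113e+7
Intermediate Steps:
t = -5
J(B) = -5/B
m(R, P) = -P - 5/(P + 4*P*R) (m(R, P) = -5/((4*R)*P + P) - P = -5/(4*P*R + P) - P = -5/(P + 4*P*R) - P = -P - 5/(P + 4*P*R))
((1351 - 7227)*(1643 + (-5369 + 2686)))*m(3, 7) = ((1351 - 7227)*(1643 + (-5369 + 2686)))*((-5 + 7**2*(-1 - 4*3))/(7*(1 + 4*3))) = (-5876*(1643 - 2683))*((-5 + 49*(-1 - 12))/(7*(1 + 12))) = (-5876*(-1040))*((1/7)*(-5 + 49*(-13))/13) = 6111040*((1/7)*(1/13)*(-5 - 637)) = 6111040*((1/7)*(1/13)*(-642)) = 6111040*(-642/91) = -301791360/7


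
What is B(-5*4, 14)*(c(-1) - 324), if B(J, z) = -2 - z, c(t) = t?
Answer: 5200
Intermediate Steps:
B(-5*4, 14)*(c(-1) - 324) = (-2 - 1*14)*(-1 - 324) = (-2 - 14)*(-325) = -16*(-325) = 5200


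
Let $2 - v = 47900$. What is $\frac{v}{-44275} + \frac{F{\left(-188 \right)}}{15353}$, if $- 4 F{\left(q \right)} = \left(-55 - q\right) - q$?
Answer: $\frac{2927299701}{2719016300} \approx 1.0766$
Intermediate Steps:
$F{\left(q \right)} = \frac{55}{4} + \frac{q}{2}$ ($F{\left(q \right)} = - \frac{\left(-55 - q\right) - q}{4} = - \frac{-55 - 2 q}{4} = \frac{55}{4} + \frac{q}{2}$)
$v = -47898$ ($v = 2 - 47900 = -47898$)
$\frac{v}{-44275} + \frac{F{\left(-188 \right)}}{15353} = - \frac{47898}{-44275} + \frac{\frac{55}{4} + \frac{1}{2} \left(-188\right)}{15353} = \left(-47898\right) \left(- \frac{1}{44275}\right) + \left(\frac{55}{4} - 94\right) \frac{1}{15353} = \frac{47898}{44275} - \frac{321}{61412} = \frac{2927299701}{2719016300}$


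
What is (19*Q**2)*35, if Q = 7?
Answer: 32585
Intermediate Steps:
(19*Q**2)*35 = (19*7**2)*35 = (19*49)*35 = 931*35 = 32585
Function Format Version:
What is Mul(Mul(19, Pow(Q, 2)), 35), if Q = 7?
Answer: 32585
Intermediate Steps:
Mul(Mul(19, Pow(Q, 2)), 35) = Mul(Mul(19, Pow(7, 2)), 35) = Mul(Mul(19, 49), 35) = Mul(931, 35) = 32585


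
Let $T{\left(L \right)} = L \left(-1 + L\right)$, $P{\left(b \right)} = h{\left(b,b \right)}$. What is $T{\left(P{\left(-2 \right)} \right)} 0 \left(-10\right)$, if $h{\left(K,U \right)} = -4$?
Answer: $0$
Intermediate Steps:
$P{\left(b \right)} = -4$
$T{\left(P{\left(-2 \right)} \right)} 0 \left(-10\right) = - 4 \left(-1 - 4\right) 0 \left(-10\right) = \left(-4\right) \left(-5\right) 0 \left(-10\right) = 20 \cdot 0 \left(-10\right) = 0 \left(-10\right) = 0$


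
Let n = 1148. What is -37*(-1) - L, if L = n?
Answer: -1111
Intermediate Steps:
L = 1148
-37*(-1) - L = -37*(-1) - 1*1148 = 37 - 1148 = -1111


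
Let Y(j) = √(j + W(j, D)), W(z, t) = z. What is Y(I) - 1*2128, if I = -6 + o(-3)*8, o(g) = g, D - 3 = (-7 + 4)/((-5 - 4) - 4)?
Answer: -2128 + 2*I*√15 ≈ -2128.0 + 7.746*I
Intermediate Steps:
D = 42/13 (D = 3 + (-7 + 4)/((-5 - 4) - 4) = 3 - 3/(-9 - 4) = 3 - 3/(-13) = 3 - 3*(-1/13) = 3 + 3/13 = 42/13 ≈ 3.2308)
I = -30 (I = -6 - 3*8 = -6 - 24 = -30)
Y(j) = √2*√j (Y(j) = √(j + j) = √(2*j) = √2*√j)
Y(I) - 1*2128 = √2*√(-30) - 1*2128 = √2*(I*√30) - 2128 = 2*I*√15 - 2128 = -2128 + 2*I*√15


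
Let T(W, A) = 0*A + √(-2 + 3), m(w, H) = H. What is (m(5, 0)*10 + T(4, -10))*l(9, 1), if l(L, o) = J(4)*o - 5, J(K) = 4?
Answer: -1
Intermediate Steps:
T(W, A) = 1 (T(W, A) = 0 + √1 = 0 + 1 = 1)
l(L, o) = -5 + 4*o (l(L, o) = 4*o - 5 = -5 + 4*o)
(m(5, 0)*10 + T(4, -10))*l(9, 1) = (0*10 + 1)*(-5 + 4*1) = (0 + 1)*(-5 + 4) = 1*(-1) = -1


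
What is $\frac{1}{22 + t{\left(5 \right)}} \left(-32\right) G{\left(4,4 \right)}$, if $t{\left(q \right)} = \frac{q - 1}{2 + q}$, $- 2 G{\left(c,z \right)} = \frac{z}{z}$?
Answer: $\frac{56}{79} \approx 0.70886$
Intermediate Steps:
$G{\left(c,z \right)} = - \frac{1}{2}$ ($G{\left(c,z \right)} = - \frac{z \frac{1}{z}}{2} = \left(- \frac{1}{2}\right) 1 = - \frac{1}{2}$)
$t{\left(q \right)} = \frac{-1 + q}{2 + q}$
$\frac{1}{22 + t{\left(5 \right)}} \left(-32\right) G{\left(4,4 \right)} = \frac{1}{22 + \frac{-1 + 5}{2 + 5}} \left(-32\right) \left(- \frac{1}{2}\right) = \frac{1}{22 + \frac{1}{7} \cdot 4} \left(-32\right) \left(- \frac{1}{2}\right) = \frac{1}{22 + \frac{4}{7}} \left(-32\right) \left(- \frac{1}{2}\right) = \frac{1}{\frac{158}{7}} \left(-32\right) \left(- \frac{1}{2}\right) = \frac{7}{158} \left(-32\right) \left(- \frac{1}{2}\right) = \left(- \frac{112}{79}\right) \left(- \frac{1}{2}\right) = \frac{56}{79}$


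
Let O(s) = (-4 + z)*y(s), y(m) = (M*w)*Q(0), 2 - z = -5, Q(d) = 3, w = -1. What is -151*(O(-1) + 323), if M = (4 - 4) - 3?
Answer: -52850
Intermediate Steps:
z = 7 (z = 2 - 1*(-5) = 2 + 5 = 7)
M = -3 (M = 0 - 3 = -3)
y(m) = 9 (y(m) = -3*(-1)*3 = 3*3 = 9)
O(s) = 27 (O(s) = (-4 + 7)*9 = 3*9 = 27)
-151*(O(-1) + 323) = -151*(27 + 323) = -151*350 = -52850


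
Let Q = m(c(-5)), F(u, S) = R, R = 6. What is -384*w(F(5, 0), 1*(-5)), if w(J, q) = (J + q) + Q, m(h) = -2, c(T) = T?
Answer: 384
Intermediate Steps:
F(u, S) = 6
Q = -2
w(J, q) = -2 + J + q (w(J, q) = (J + q) - 2 = -2 + J + q)
-384*w(F(5, 0), 1*(-5)) = -384*(-2 + 6 + 1*(-5)) = -384*(-2 + 6 - 5) = -384*(-1) = 384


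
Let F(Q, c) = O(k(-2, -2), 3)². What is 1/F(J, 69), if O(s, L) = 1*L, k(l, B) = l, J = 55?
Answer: ⅑ ≈ 0.11111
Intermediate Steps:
O(s, L) = L
F(Q, c) = 9 (F(Q, c) = 3² = 9)
1/F(J, 69) = 1/9 = ⅑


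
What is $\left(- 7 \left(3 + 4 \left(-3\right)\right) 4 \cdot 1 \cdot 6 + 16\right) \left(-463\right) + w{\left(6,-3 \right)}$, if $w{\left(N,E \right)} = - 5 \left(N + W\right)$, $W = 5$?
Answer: $-707519$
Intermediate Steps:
$w{\left(N,E \right)} = -25 - 5 N$ ($w{\left(N,E \right)} = - 5 \left(N + 5\right) = - 5 \left(5 + N\right) = -25 - 5 N$)
$\left(- 7 \left(3 + 4 \left(-3\right)\right) 4 \cdot 1 \cdot 6 + 16\right) \left(-463\right) + w{\left(6,-3 \right)} = \left(- 7 \left(3 + 4 \left(-3\right)\right) 4 \cdot 1 \cdot 6 + 16\right) \left(-463\right) - 55 = \left(- 7 \left(3 - 12\right) 4 \cdot 6 + 16\right) \left(-463\right) - 55 = \left(- 7 \left(-9\right) 4 \cdot 6 + 16\right) \left(-463\right) - 55 = \left(- 7 \left(\left(-36\right) 6\right) + 16\right) \left(-463\right) - 55 = \left(\left(-7\right) \left(-216\right) + 16\right) \left(-463\right) - 55 = \left(1512 + 16\right) \left(-463\right) - 55 = 1528 \left(-463\right) - 55 = -707464 - 55 = -707519$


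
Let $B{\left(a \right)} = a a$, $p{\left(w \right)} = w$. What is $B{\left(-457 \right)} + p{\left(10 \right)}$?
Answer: $208859$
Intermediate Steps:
$B{\left(a \right)} = a^{2}$
$B{\left(-457 \right)} + p{\left(10 \right)} = \left(-457\right)^{2} + 10 = 208849 + 10 = 208859$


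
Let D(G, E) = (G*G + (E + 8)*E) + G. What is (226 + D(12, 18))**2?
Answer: 722500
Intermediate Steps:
D(G, E) = G + G**2 + E*(8 + E) (D(G, E) = (G**2 + (8 + E)*E) + G = (G**2 + E*(8 + E)) + G = G + G**2 + E*(8 + E))
(226 + D(12, 18))**2 = (226 + (12 + 18**2 + 12**2 + 8*18))**2 = (226 + (12 + 324 + 144 + 144))**2 = (226 + 624)**2 = 850**2 = 722500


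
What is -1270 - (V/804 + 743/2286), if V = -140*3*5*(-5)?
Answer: -196565771/153162 ≈ -1283.4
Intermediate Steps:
V = 10500 (V = -2100*(-5) = -140*(-75) = 10500)
-1270 - (V/804 + 743/2286) = -1270 - (10500/804 + 743/2286) = -1270 - (10500*(1/804) + 743*(1/2286)) = -1270 - (875/67 + 743/2286) = -1270 - 1*2050031/153162 = -1270 - 2050031/153162 = -196565771/153162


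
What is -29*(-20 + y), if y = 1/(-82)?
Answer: 47589/82 ≈ 580.35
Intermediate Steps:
y = -1/82 ≈ -0.012195
-29*(-20 + y) = -29*(-20 - 1/82) = -29*(-1641/82) = 47589/82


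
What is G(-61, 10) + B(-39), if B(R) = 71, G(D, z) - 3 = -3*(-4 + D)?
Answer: 269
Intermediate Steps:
G(D, z) = 15 - 3*D (G(D, z) = 3 - 3*(-4 + D) = 3 + (12 - 3*D) = 15 - 3*D)
G(-61, 10) + B(-39) = (15 - 3*(-61)) + 71 = (15 + 183) + 71 = 198 + 71 = 269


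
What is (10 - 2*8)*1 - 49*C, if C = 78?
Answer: -3828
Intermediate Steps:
(10 - 2*8)*1 - 49*C = (10 - 2*8)*1 - 49*78 = (10 - 16)*1 - 3822 = -6*1 - 3822 = -6 - 3822 = -3828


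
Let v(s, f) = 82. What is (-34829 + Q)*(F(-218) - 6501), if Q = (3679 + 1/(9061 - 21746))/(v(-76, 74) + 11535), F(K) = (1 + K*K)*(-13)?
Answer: 3204298295262166666/147361645 ≈ 2.1744e+10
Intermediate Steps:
F(K) = -13 - 13*K**2 (F(K) = (1 + K**2)*(-13) = -13 - 13*K**2)
Q = 46668114/147361645 (Q = (3679 + 1/(9061 - 21746))/(82 + 11535) = (3679 + 1/(-12685))/11617 = (3679 - 1/12685)*(1/11617) = (46668114/12685)*(1/11617) = 46668114/147361645 ≈ 0.31669)
(-34829 + Q)*(F(-218) - 6501) = (-34829 + 46668114/147361645)*((-13 - 13*(-218)**2) - 6501) = -5132412065591*((-13 - 13*47524) - 6501)/147361645 = -5132412065591*((-13 - 617812) - 6501)/147361645 = -5132412065591*(-617825 - 6501)/147361645 = -5132412065591/147361645*(-624326) = 3204298295262166666/147361645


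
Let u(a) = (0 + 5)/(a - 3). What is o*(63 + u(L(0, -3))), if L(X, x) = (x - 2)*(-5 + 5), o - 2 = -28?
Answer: -4784/3 ≈ -1594.7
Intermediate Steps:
o = -26 (o = 2 - 28 = -26)
L(X, x) = 0 (L(X, x) = (-2 + x)*0 = 0)
u(a) = 5/(-3 + a)
o*(63 + u(L(0, -3))) = -26*(63 + 5/(-3 + 0)) = -26*(63 + 5/(-3)) = -26*(63 + 5*(-⅓)) = -26*(63 - 5/3) = -26*184/3 = -4784/3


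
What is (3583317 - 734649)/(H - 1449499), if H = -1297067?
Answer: -474778/457761 ≈ -1.0372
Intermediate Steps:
(3583317 - 734649)/(H - 1449499) = (3583317 - 734649)/(-1297067 - 1449499) = 2848668/(-2746566) = 2848668*(-1/2746566) = -474778/457761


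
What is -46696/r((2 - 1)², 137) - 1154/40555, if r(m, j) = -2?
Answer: 946876986/40555 ≈ 23348.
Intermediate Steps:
-46696/r((2 - 1)², 137) - 1154/40555 = -46696/(-2) - 1154/40555 = -46696*(-½) - 1154*1/40555 = 23348 - 1154/40555 = 946876986/40555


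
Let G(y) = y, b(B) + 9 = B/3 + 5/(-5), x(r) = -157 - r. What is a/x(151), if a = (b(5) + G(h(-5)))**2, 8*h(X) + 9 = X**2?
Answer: -361/2772 ≈ -0.13023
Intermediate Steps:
h(X) = -9/8 + X**2/8
b(B) = -10 + B/3 (b(B) = -9 + (B/3 + 5/(-5)) = -9 + (B*(1/3) + 5*(-1/5)) = -9 + (B/3 - 1) = -9 + (-1 + B/3) = -10 + B/3)
a = 361/9 (a = ((-10 + (1/3)*5) + (-9/8 + (1/8)*(-5)**2))**2 = ((-10 + 5/3) + (-9/8 + (1/8)*25))**2 = (-25/3 + (-9/8 + 25/8))**2 = (-25/3 + 2)**2 = (-19/3)**2 = 361/9 ≈ 40.111)
a/x(151) = 361/(9*(-157 - 1*151)) = 361/(9*(-157 - 151)) = (361/9)/(-308) = (361/9)*(-1/308) = -361/2772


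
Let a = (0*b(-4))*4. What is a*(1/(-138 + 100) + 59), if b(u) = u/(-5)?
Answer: 0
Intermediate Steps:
b(u) = -u/5 (b(u) = u*(-1/5) = -u/5)
a = 0 (a = (0*(-1/5*(-4)))*4 = (0*(4/5))*4 = 0*4 = 0)
a*(1/(-138 + 100) + 59) = 0*(1/(-138 + 100) + 59) = 0*(1/(-38) + 59) = 0*(-1/38 + 59) = 0*(2241/38) = 0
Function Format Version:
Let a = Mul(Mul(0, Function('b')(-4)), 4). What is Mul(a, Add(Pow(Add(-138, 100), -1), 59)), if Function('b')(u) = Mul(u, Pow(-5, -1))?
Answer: 0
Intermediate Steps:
Function('b')(u) = Mul(Rational(-1, 5), u) (Function('b')(u) = Mul(u, Rational(-1, 5)) = Mul(Rational(-1, 5), u))
a = 0 (a = Mul(Mul(0, Mul(Rational(-1, 5), -4)), 4) = Mul(Mul(0, Rational(4, 5)), 4) = Mul(0, 4) = 0)
Mul(a, Add(Pow(Add(-138, 100), -1), 59)) = Mul(0, Add(Pow(Add(-138, 100), -1), 59)) = Mul(0, Add(Pow(-38, -1), 59)) = Mul(0, Add(Rational(-1, 38), 59)) = Mul(0, Rational(2241, 38)) = 0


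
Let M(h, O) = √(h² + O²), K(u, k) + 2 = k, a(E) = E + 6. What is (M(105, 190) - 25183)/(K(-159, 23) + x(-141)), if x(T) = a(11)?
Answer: -25183/38 + 5*√1885/38 ≈ -657.00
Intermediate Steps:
a(E) = 6 + E
K(u, k) = -2 + k
x(T) = 17 (x(T) = 6 + 11 = 17)
M(h, O) = √(O² + h²)
(M(105, 190) - 25183)/(K(-159, 23) + x(-141)) = (√(190² + 105²) - 25183)/((-2 + 23) + 17) = (√(36100 + 11025) - 25183)/(21 + 17) = (√47125 - 25183)/38 = (5*√1885 - 25183)*(1/38) = (-25183 + 5*√1885)*(1/38) = -25183/38 + 5*√1885/38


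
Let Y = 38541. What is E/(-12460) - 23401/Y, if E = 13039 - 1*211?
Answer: -196495102/120055215 ≈ -1.6367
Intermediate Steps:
E = 12828 (E = 13039 - 211 = 12828)
E/(-12460) - 23401/Y = 12828/(-12460) - 23401/38541 = 12828*(-1/12460) - 23401*1/38541 = -3207/3115 - 23401/38541 = -196495102/120055215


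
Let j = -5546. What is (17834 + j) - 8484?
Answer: 3804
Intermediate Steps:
(17834 + j) - 8484 = (17834 - 5546) - 8484 = 12288 - 8484 = 3804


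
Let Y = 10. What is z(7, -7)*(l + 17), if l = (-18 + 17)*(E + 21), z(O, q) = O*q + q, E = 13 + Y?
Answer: 1512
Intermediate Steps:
E = 23 (E = 13 + 10 = 23)
z(O, q) = q + O*q
l = -44 (l = (-18 + 17)*(23 + 21) = -1*44 = -44)
z(7, -7)*(l + 17) = (-7*(1 + 7))*(-44 + 17) = -7*8*(-27) = -56*(-27) = 1512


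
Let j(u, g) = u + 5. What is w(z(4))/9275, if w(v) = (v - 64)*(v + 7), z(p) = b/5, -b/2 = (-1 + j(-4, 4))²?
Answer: -64/1325 ≈ -0.048302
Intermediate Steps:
j(u, g) = 5 + u
b = 0 (b = -2*(-1 + (5 - 4))² = -2*(-1 + 1)² = -2*0² = -2*0 = 0)
z(p) = 0 (z(p) = 0/5 = 0*(⅕) = 0)
w(v) = (-64 + v)*(7 + v)
w(z(4))/9275 = (-448 + 0² - 57*0)/9275 = (-448 + 0 + 0)*(1/9275) = -448*1/9275 = -64/1325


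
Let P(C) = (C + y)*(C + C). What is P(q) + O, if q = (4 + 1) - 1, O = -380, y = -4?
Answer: -380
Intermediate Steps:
q = 4 (q = 5 - 1 = 4)
P(C) = 2*C*(-4 + C) (P(C) = (C - 4)*(C + C) = (-4 + C)*(2*C) = 2*C*(-4 + C))
P(q) + O = 2*4*(-4 + 4) - 380 = 2*4*0 - 380 = 0 - 380 = -380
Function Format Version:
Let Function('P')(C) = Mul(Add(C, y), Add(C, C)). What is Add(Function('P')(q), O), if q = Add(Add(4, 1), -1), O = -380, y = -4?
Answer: -380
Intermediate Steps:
q = 4 (q = Add(5, -1) = 4)
Function('P')(C) = Mul(2, C, Add(-4, C)) (Function('P')(C) = Mul(Add(C, -4), Add(C, C)) = Mul(Add(-4, C), Mul(2, C)) = Mul(2, C, Add(-4, C)))
Add(Function('P')(q), O) = Add(Mul(2, 4, Add(-4, 4)), -380) = Add(Mul(2, 4, 0), -380) = Add(0, -380) = -380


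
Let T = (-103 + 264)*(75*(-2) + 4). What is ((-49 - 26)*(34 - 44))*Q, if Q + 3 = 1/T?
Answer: -26444625/11753 ≈ -2250.0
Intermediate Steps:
T = -23506 (T = 161*(-150 + 4) = 161*(-146) = -23506)
Q = -70519/23506 (Q = -3 + 1/(-23506) = -3 - 1/23506 = -70519/23506 ≈ -3.0000)
((-49 - 26)*(34 - 44))*Q = ((-49 - 26)*(34 - 44))*(-70519/23506) = -75*(-10)*(-70519/23506) = 750*(-70519/23506) = -26444625/11753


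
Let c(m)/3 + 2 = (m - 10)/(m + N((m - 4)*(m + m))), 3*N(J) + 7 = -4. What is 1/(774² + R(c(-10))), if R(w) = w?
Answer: 41/24562050 ≈ 1.6692e-6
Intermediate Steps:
N(J) = -11/3 (N(J) = -7/3 + (⅓)*(-4) = -7/3 - 4/3 = -11/3)
c(m) = -6 + 3*(-10 + m)/(-11/3 + m) (c(m) = -6 + 3*((m - 10)/(m - 11/3)) = -6 + 3*((-10 + m)/(-11/3 + m)) = -6 + 3*(-10 + m)/(-11/3 + m))
1/(774² + R(c(-10))) = 1/(774² + 3*(-8 - 3*(-10))/(-11 + 3*(-10))) = 1/(599076 + 3*(-8 + 30)/(-11 - 30)) = 1/(599076 + 3*22/(-41)) = 1/(599076 + 3*(-1/41)*22) = 1/(599076 - 66/41) = 1/(24562050/41) = 41/24562050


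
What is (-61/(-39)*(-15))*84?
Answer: -25620/13 ≈ -1970.8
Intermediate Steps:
(-61/(-39)*(-15))*84 = (-61*(-1/39)*(-15))*84 = ((61/39)*(-15))*84 = -305/13*84 = -25620/13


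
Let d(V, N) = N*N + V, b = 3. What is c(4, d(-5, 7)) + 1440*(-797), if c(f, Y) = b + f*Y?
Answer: -1147501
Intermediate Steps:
d(V, N) = V + N² (d(V, N) = N² + V = V + N²)
c(f, Y) = 3 + Y*f (c(f, Y) = 3 + f*Y = 3 + Y*f)
c(4, d(-5, 7)) + 1440*(-797) = (3 + (-5 + 7²)*4) + 1440*(-797) = (3 + (-5 + 49)*4) - 1147680 = (3 + 44*4) - 1147680 = (3 + 176) - 1147680 = 179 - 1147680 = -1147501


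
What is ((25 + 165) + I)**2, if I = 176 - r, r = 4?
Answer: 131044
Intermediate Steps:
I = 172 (I = 176 - 1*4 = 176 - 4 = 172)
((25 + 165) + I)**2 = ((25 + 165) + 172)**2 = (190 + 172)**2 = 362**2 = 131044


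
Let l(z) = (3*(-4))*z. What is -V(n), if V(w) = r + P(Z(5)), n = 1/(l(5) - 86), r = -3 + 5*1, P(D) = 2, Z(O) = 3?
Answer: -4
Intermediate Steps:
l(z) = -12*z
r = 2 (r = -3 + 5 = 2)
n = -1/146 (n = 1/(-12*5 - 86) = 1/(-60 - 86) = 1/(-146) = -1/146 ≈ -0.0068493)
V(w) = 4 (V(w) = 2 + 2 = 4)
-V(n) = -1*4 = -4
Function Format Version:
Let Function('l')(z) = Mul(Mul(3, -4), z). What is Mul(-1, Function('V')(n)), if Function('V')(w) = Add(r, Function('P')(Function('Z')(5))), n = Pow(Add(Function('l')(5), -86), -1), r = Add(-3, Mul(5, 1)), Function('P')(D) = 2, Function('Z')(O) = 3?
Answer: -4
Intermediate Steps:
Function('l')(z) = Mul(-12, z)
r = 2 (r = Add(-3, 5) = 2)
n = Rational(-1, 146) (n = Pow(Add(Mul(-12, 5), -86), -1) = Pow(Add(-60, -86), -1) = Pow(-146, -1) = Rational(-1, 146) ≈ -0.0068493)
Function('V')(w) = 4 (Function('V')(w) = Add(2, 2) = 4)
Mul(-1, Function('V')(n)) = Mul(-1, 4) = -4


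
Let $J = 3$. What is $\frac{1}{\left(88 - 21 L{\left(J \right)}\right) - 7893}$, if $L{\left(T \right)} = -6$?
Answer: $- \frac{1}{7679} \approx -0.00013023$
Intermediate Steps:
$\frac{1}{\left(88 - 21 L{\left(J \right)}\right) - 7893} = \frac{1}{\left(88 - -126\right) - 7893} = \frac{1}{\left(88 + 126\right) - 7893} = \frac{1}{214 - 7893} = \frac{1}{-7679} = - \frac{1}{7679}$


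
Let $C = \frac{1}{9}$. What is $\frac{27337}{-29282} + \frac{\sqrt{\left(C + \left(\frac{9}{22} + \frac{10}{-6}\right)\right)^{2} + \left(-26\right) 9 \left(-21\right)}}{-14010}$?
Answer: $- \frac{27337}{29282} - \frac{\sqrt{192699985}}{2773980} \approx -0.93858$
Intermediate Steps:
$C = \frac{1}{9} \approx 0.11111$
$\frac{27337}{-29282} + \frac{\sqrt{\left(C + \left(\frac{9}{22} + \frac{10}{-6}\right)\right)^{2} + \left(-26\right) 9 \left(-21\right)}}{-14010} = \frac{27337}{-29282} + \frac{\sqrt{\left(\frac{1}{9} + \left(\frac{9}{22} + \frac{10}{-6}\right)\right)^{2} + \left(-26\right) 9 \left(-21\right)}}{-14010} = 27337 \left(- \frac{1}{29282}\right) + \sqrt{\left(\frac{1}{9} + \left(9 \cdot \frac{1}{22} + 10 \left(- \frac{1}{6}\right)\right)\right)^{2} - -4914} \left(- \frac{1}{14010}\right) = - \frac{27337}{29282} + \sqrt{\left(\frac{1}{9} + \left(\frac{9}{22} - \frac{5}{3}\right)\right)^{2} + 4914} \left(- \frac{1}{14010}\right) = - \frac{27337}{29282} + \sqrt{\left(\frac{1}{9} - \frac{83}{66}\right)^{2} + 4914} \left(- \frac{1}{14010}\right) = - \frac{27337}{29282} + \sqrt{\left(- \frac{227}{198}\right)^{2} + 4914} \left(- \frac{1}{14010}\right) = - \frac{27337}{29282} + \sqrt{\frac{51529}{39204} + 4914} \left(- \frac{1}{14010}\right) = - \frac{27337}{29282} + \sqrt{\frac{192699985}{39204}} \left(- \frac{1}{14010}\right) = - \frac{27337}{29282} + \frac{\sqrt{192699985}}{198} \left(- \frac{1}{14010}\right) = - \frac{27337}{29282} - \frac{\sqrt{192699985}}{2773980}$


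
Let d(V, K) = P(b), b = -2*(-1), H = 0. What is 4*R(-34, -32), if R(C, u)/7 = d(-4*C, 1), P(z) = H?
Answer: 0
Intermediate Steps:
b = 2
P(z) = 0
d(V, K) = 0
R(C, u) = 0 (R(C, u) = 7*0 = 0)
4*R(-34, -32) = 4*0 = 0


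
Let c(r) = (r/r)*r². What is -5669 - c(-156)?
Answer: -30005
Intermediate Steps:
c(r) = r² (c(r) = 1*r² = r²)
-5669 - c(-156) = -5669 - 1*(-156)² = -5669 - 1*24336 = -5669 - 24336 = -30005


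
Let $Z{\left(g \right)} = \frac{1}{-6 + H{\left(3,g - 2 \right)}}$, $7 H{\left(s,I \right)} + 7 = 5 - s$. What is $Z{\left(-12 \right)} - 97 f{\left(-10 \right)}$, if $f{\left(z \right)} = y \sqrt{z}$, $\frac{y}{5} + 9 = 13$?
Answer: $- \frac{7}{47} - 1940 i \sqrt{10} \approx -0.14894 - 6134.8 i$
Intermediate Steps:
$y = 20$ ($y = -45 + 5 \cdot 13 = -45 + 65 = 20$)
$f{\left(z \right)} = 20 \sqrt{z}$
$H{\left(s,I \right)} = - \frac{2}{7} - \frac{s}{7}$ ($H{\left(s,I \right)} = -1 + \frac{5 - s}{7} = -1 - \left(- \frac{5}{7} + \frac{s}{7}\right) = - \frac{2}{7} - \frac{s}{7}$)
$Z{\left(g \right)} = - \frac{7}{47}$ ($Z{\left(g \right)} = \frac{1}{-6 - \frac{5}{7}} = \frac{1}{- \frac{47}{7}} = - \frac{7}{47}$)
$Z{\left(-12 \right)} - 97 f{\left(-10 \right)} = - \frac{7}{47} - 97 \cdot 20 \sqrt{-10} = - \frac{7}{47} - 97 \cdot 20 i \sqrt{10} = - \frac{7}{47} - 1940 i \sqrt{10}$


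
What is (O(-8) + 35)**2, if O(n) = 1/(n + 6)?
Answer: 4761/4 ≈ 1190.3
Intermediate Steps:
O(n) = 1/(6 + n)
(O(-8) + 35)**2 = (1/(6 - 8) + 35)**2 = (1/(-2) + 35)**2 = (-1/2 + 35)**2 = (69/2)**2 = 4761/4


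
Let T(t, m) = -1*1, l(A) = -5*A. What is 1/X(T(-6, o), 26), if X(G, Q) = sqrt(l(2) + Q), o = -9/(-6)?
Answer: 1/4 ≈ 0.25000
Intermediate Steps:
o = 3/2 (o = -9*(-1/6) = 3/2 ≈ 1.5000)
T(t, m) = -1
X(G, Q) = sqrt(-10 + Q) (X(G, Q) = sqrt(-5*2 + Q) = sqrt(-10 + Q))
1/X(T(-6, o), 26) = 1/(sqrt(-10 + 26)) = 1/(sqrt(16)) = 1/4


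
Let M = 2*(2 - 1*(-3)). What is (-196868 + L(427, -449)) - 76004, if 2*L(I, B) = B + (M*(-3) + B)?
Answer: -273336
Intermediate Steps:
M = 10 (M = 2*(2 + 3) = 2*5 = 10)
L(I, B) = -15 + B (L(I, B) = (B + (10*(-3) + B))/2 = (B + (-30 + B))/2 = (-30 + 2*B)/2 = -15 + B)
(-196868 + L(427, -449)) - 76004 = (-196868 + (-15 - 449)) - 76004 = (-196868 - 464) - 76004 = -197332 - 76004 = -273336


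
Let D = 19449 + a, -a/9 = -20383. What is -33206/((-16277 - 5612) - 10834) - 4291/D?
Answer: 6596950183/6639365808 ≈ 0.99361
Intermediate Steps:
a = 183447 (a = -9*(-20383) = 183447)
D = 202896 (D = 19449 + 183447 = 202896)
-33206/((-16277 - 5612) - 10834) - 4291/D = -33206/((-16277 - 5612) - 10834) - 4291/202896 = -33206/(-21889 - 10834) - 4291*1/202896 = -33206/(-32723) - 4291/202896 = -33206*(-1/32723) - 4291/202896 = 33206/32723 - 4291/202896 = 6596950183/6639365808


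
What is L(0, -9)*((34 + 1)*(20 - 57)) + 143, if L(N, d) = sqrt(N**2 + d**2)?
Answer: -11512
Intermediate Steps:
L(0, -9)*((34 + 1)*(20 - 57)) + 143 = sqrt(0**2 + (-9)**2)*((34 + 1)*(20 - 57)) + 143 = sqrt(0 + 81)*(35*(-37)) + 143 = sqrt(81)*(-1295) + 143 = 9*(-1295) + 143 = -11655 + 143 = -11512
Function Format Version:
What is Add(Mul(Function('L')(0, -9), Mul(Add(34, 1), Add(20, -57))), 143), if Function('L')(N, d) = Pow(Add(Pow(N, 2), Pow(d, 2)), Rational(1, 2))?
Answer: -11512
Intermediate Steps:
Add(Mul(Function('L')(0, -9), Mul(Add(34, 1), Add(20, -57))), 143) = Add(Mul(Pow(Add(Pow(0, 2), Pow(-9, 2)), Rational(1, 2)), Mul(Add(34, 1), Add(20, -57))), 143) = Add(Mul(Pow(Add(0, 81), Rational(1, 2)), Mul(35, -37)), 143) = Add(Mul(Pow(81, Rational(1, 2)), -1295), 143) = Add(Mul(9, -1295), 143) = Add(-11655, 143) = -11512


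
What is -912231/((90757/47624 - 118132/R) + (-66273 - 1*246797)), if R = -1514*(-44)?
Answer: 361758930302088/124152567083617 ≈ 2.9138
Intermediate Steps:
R = 66616
-912231/((90757/47624 - 118132/R) + (-66273 - 1*246797)) = -912231/((90757/47624 - 118132/66616) + (-66273 - 1*246797)) = -912231/((90757*(1/47624) - 118132*1/66616) + (-66273 - 246797)) = -912231/((90757/47624 - 29533/16654) - 313070) = -912231/(52493743/396565048 - 313070) = -912231/(-124152567083617/396565048) = -912231*(-396565048/124152567083617) = 361758930302088/124152567083617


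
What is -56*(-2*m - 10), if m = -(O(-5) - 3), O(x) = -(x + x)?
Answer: -224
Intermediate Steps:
O(x) = -2*x
m = -7 (m = -(-2*(-5) - 3) = -(10 - 3) = -1*7 = -7)
-56*(-2*m - 10) = -56*(-2*(-7) - 10) = -56*(14 - 10) = -56*4 = -224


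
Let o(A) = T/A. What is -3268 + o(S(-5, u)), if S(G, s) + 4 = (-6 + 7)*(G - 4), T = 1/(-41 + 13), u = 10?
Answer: -1189551/364 ≈ -3268.0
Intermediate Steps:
T = -1/28 (T = 1/(-28) = -1/28 ≈ -0.035714)
S(G, s) = -8 + G (S(G, s) = -4 + (-6 + 7)*(G - 4) = -4 + 1*(-4 + G) = -4 + (-4 + G) = -8 + G)
o(A) = -1/(28*A)
-3268 + o(S(-5, u)) = -3268 - 1/(28*(-8 - 5)) = -3268 - 1/28/(-13) = -3268 - 1/28*(-1/13) = -3268 + 1/364 = -1189551/364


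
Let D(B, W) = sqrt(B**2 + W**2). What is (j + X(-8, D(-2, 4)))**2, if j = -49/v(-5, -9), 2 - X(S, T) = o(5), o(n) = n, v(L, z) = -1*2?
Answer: 1849/4 ≈ 462.25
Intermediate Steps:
v(L, z) = -2
X(S, T) = -3 (X(S, T) = 2 - 1*5 = 2 - 5 = -3)
j = 49/2 (j = -49/(-2) = -49*(-1/2) = 49/2 ≈ 24.500)
(j + X(-8, D(-2, 4)))**2 = (49/2 - 3)**2 = (43/2)**2 = 1849/4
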